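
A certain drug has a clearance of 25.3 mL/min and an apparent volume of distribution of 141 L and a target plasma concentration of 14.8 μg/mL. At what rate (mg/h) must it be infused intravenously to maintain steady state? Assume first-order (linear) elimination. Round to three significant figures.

CL = 25.3 mL/min × 60/1000 = 1.518 L/h
Infusion rate = CL · Css = 1.518 L/h × 14.8 mg/L = 22.47 mg/h

22.5 mg/h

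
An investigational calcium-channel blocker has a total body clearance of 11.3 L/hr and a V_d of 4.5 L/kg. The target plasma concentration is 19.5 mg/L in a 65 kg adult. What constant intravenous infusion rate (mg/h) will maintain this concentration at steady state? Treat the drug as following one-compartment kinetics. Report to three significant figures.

220 mg/h

R₀ = 11.30 × 19.5 = 220.4 mg/h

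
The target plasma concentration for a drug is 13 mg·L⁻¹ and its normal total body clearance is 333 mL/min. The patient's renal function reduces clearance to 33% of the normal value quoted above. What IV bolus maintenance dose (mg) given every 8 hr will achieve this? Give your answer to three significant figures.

Convert clearance: 333 mL/min × 60 min/h ÷ 1000 mL/L = 19.98 L/h
Patient clearance = 0.33 × 19.98 = 6.593 L/h
D = CL × Css × τ = 6.593 × 13 × 8 = 685.7 mg

686 mg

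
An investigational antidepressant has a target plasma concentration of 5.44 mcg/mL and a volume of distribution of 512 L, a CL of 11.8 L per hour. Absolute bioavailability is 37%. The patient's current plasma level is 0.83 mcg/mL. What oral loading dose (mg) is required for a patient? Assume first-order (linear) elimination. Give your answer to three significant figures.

The loading dose fills Vd to the target concentration.
Concentration deficit ΔC = 5.44 − 0.83 = 4.610 mg/L
LD = Vd × ΔC / F = 512.0 × 4.610 / 0.37 = 6379 mg

6380 mg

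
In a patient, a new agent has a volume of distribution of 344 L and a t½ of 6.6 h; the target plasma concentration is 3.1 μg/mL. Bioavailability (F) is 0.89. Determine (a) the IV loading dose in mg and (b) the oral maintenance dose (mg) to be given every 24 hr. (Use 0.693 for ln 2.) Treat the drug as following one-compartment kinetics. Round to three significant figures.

LD = Vd × C = 344.0 × 3.1 = 1066 mg
CL = 0.693 × Vd / t½ = 0.693 × 344.0 / 6.6 = 36.12 L/h
D = CL × Css × τ / F = 36.12 × 3.1 × 24 / 0.89 = 3019 mg

(a) 1070 mg; (b) 3020 mg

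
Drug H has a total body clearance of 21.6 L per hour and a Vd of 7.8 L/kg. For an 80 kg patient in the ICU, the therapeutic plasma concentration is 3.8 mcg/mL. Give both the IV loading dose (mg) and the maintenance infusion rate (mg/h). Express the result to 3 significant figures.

(a) 2370 mg; (b) 82.1 mg/h

Vd = 7.8 L/kg × 80 kg = 624.0 L
Loading dose = Vd × C = 624.0 × 3.8 = 2371 mg
Maintenance: replace elimination → rate = CL × Css = 21.60 × 3.8 = 82.08 mg/h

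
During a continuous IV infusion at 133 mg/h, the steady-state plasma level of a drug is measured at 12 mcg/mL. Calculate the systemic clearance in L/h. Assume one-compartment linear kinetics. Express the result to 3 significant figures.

At steady state, infusion rate = CL × Css, so CL = rate / Css.
CL = 133 / 12 = 11.08 L/h

11.1 L/h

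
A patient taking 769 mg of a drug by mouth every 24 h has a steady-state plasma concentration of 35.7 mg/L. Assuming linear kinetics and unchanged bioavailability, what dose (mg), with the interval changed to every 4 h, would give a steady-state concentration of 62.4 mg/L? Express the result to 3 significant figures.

With linear kinetics, Css is proportional to dose rate (D/τ) at fixed clearance.
D₂ = D₁ × (Css,target / Css,current) × (τ₂/τ₁) = 769 × (62.4/35.7) × (4/24) = 224.0 mg

224 mg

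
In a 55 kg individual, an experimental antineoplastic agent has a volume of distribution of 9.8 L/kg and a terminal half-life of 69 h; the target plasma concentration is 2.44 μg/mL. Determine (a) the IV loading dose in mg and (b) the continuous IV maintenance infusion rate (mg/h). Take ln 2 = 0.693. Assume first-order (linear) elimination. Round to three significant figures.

Vd = 9.8 L/kg × 55 kg = 539.0 L
LD = Vd × C = 539.0 × 2.44 = 1315 mg
CL = 0.693 × Vd / t½ = 0.693 × 539.0 / 69 = 5.413 L/h
Infusion rate = CL × Css = 5.413 × 2.44 = 13.21 mg/h

(a) 1320 mg; (b) 13.2 mg/h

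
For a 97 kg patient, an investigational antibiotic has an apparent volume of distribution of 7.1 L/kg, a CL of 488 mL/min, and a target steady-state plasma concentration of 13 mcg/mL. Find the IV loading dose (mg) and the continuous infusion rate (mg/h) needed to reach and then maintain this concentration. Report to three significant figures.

(a) 8950 mg; (b) 381 mg/h

Vd = 7.1 L/kg × 97 kg = 688.7 L
Loading dose = Vd × C = 688.7 × 13 = 8953 mg
Convert clearance: 488 mL/min × 60 min/h ÷ 1000 mL/L = 29.28 L/h
Maintenance infusion rate = CL × Css = 29.28 × 13 = 380.6 mg/h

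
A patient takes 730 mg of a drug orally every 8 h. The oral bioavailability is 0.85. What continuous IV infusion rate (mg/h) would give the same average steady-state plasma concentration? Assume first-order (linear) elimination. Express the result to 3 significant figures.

Equivalent systemic input: infusion rate = F·D/τ.
Rate = 0.85 × 730 / 8 = 77.56 mg/h

77.6 mg/h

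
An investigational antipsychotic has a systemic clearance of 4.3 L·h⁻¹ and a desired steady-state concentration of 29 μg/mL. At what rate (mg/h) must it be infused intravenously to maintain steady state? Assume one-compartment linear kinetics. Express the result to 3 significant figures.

125 mg/h

Infusion rate = CL · Css = 4.300 L/h × 29 mg/L = 124.7 mg/h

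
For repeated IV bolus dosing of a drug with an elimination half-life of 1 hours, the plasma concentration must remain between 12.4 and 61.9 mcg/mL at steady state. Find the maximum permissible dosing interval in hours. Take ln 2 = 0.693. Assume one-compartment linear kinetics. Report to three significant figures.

k = 0.693 / t½ = 0.693 / 1 = 0.6930 h⁻¹
Between IV bolus doses, concentration decays as C = C₀·e^(−kτ), so C_peak/C_trough = e^(kτ).
τ_max = ln(C_peak/C_trough) / k = ln(61.9/12.4) / 0.6930 = 1.608 / 0.6930 = 2.320 h

2.32 h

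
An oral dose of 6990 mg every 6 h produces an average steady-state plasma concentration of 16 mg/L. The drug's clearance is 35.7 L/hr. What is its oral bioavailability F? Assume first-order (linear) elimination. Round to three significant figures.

0.490

F·D/τ = CL·Css at steady state → F = CL·Css·τ / D.
F = 35.7 × 16 × 6 / 6990 = 0.490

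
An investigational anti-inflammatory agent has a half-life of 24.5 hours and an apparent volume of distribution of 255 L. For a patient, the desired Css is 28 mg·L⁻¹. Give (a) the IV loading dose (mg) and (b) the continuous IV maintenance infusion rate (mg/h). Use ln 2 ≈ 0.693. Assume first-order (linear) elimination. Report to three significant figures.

(a) 7140 mg; (b) 202 mg/h

LD = Vd × C = 255.0 × 28 = 7140 mg
CL = 0.693 × Vd / t½ = 0.693 × 255.0 / 24.5 = 7.213 L/h
Infusion rate = CL × Css = 7.213 × 28 = 202.0 mg/h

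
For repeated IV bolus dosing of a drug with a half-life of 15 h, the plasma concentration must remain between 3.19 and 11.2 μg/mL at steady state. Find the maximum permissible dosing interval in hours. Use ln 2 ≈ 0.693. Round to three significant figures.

27.2 h

k = 0.693 / t½ = 0.693 / 15 = 0.04620 h⁻¹
Between IV bolus doses, concentration decays as C = C₀·e^(−kτ), so C_peak/C_trough = e^(kτ).
τ_max = ln(C_peak/C_trough) / k = ln(11.2/3.19) / 0.04620 = 1.256 / 0.04620 = 27.19 h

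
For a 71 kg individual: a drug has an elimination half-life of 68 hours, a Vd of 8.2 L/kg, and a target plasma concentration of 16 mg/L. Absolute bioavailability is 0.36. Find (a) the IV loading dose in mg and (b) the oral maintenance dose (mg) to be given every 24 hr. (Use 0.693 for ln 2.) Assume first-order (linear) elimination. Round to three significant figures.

(a) 9320 mg; (b) 6330 mg

Total Vd = 8.2 × 71 = 582.2 L
LD = Vd × C = 582.2 × 16 = 9315 mg
CL = 0.693 × Vd / t½ = 0.693 × 582.2 / 68 = 5.933 L/h
D = CL × Css × τ / F = 5.933 × 16 × 24 / 0.36 = 6329 mg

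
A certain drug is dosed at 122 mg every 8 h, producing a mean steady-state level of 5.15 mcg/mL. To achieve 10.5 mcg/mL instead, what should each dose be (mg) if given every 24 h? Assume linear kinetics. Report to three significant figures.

For first-order elimination, Css ∝ F·D/(CL·τ); F and CL are unchanged, so Css ∝ D/τ.
D₂ = D₁ × (Css,target / Css,current) × (τ₂/τ₁) = 122 × (10.5/5.15) × (24/8) = 746.2 mg

746 mg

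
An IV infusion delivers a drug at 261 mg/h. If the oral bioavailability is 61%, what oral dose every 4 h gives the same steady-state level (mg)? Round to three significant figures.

To maintain the same Css, the systemic dosing rate must be unchanged: F·D/τ = infusion rate.
D = rate × τ / F = 261 × 4 / 0.61 = 1711 mg

1710 mg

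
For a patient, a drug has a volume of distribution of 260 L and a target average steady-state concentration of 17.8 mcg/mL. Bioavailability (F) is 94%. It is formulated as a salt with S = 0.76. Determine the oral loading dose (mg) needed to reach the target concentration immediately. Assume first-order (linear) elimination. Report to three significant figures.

LD = Vd × C / F / S = 260.0 × 17.80 / 0.94 / 0.76 = 6478 mg

6480 mg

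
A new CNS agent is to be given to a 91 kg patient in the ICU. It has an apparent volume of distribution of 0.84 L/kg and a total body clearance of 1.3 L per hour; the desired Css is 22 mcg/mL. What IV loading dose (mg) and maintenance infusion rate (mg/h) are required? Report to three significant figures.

Total Vd = 0.84 × 91 = 76.44 L
Loading: fill Vd to C_target → 76.44 L × 22 mg/L = 1682 mg
Maintenance: replace elimination → rate = CL × Css = 1.300 × 22 = 28.60 mg/h

(a) 1680 mg; (b) 28.6 mg/h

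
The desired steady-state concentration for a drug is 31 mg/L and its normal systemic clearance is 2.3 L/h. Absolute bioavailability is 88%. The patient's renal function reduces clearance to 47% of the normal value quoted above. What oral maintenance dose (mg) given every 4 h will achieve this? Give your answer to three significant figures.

Patient clearance = 0.47 × 2.300 = 1.081 L/h
At steady state, dose per interval replaces the amount cleared in that interval: F·D/τ = CL·Css.
D = CL × Css × τ / F = 1.081 × 31 × 4 / 0.88 = 152.3 mg

152 mg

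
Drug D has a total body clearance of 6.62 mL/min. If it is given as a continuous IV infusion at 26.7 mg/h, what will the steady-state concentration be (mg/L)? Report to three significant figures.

67.2 mg/L

CL = 6.62 mL/min × 60/1000 = 0.3972 L/h
Css = rate / CL = 26.7 / 0.3972 = 67.22 mg/L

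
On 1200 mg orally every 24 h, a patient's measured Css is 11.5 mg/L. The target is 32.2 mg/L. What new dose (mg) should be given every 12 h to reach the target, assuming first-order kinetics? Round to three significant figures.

1680 mg

For first-order elimination, Css ∝ F·D/(CL·τ); F and CL are unchanged, so Css ∝ D/τ.
D₂ = D₁ × (Css,target / Css,current) × (τ₂/τ₁) = 1200 × (32.2/11.5) × (12/24) = 1680 mg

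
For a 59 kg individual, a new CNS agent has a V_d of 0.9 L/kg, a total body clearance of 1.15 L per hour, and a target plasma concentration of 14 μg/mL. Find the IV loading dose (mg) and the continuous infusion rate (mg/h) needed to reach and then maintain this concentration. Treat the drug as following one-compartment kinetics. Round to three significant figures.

(a) 743 mg; (b) 16.1 mg/h

Total Vd = 0.9 × 59 = 53.10 L
Loading dose = Vd × C = 53.10 × 14 = 743.4 mg
Maintenance: replace elimination → rate = CL × Css = 1.150 × 14 = 16.10 mg/h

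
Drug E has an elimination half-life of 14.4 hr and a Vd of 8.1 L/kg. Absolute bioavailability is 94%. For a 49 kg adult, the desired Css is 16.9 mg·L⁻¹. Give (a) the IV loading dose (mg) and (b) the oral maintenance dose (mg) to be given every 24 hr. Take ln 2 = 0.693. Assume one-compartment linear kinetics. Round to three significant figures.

(a) 6710 mg; (b) 8240 mg

Total Vd = 8.1 × 49 = 396.9 L
LD = Vd × C = 396.9 × 16.9 = 6708 mg
CL = 0.693 × Vd / t½ = 0.693 × 396.9 / 14.4 = 19.10 L/h
D = CL × Css × τ / F = 19.10 × 16.9 × 24 / 0.94 = 8241 mg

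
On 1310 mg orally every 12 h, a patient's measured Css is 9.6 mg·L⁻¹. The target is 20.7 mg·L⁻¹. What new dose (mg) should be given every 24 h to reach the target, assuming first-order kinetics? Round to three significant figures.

5650 mg

For first-order elimination, Css ∝ F·D/(CL·τ); F and CL are unchanged, so Css ∝ D/τ.
D₂ = D₁ × (Css,target / Css,current) × (τ₂/τ₁) = 1310 × (20.7/9.6) × (24/12) = 5649 mg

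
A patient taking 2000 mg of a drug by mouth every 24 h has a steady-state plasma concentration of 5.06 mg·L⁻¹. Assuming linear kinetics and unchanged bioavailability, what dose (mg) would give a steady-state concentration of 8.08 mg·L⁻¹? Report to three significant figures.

For first-order elimination, Css ∝ F·D/(CL·τ); F and CL are unchanged, so Css ∝ D/τ.
D₂ = D₁ × (Css,target / Css,current) = 2000 × 8.08/5.06 = 3194 mg

3190 mg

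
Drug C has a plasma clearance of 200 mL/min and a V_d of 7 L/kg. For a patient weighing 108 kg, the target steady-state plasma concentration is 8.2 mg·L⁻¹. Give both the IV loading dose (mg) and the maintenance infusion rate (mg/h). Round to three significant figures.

(a) 6200 mg; (b) 98.4 mg/h

Vd = 7 L/kg × 108 kg = 756.0 L
LD = Vd · C_target = 756.0 × 8.2 = 6199 mg
Convert clearance: 200 mL/min × 60 min/h ÷ 1000 mL/L = 12.00 L/h
Infusion rate = 12.00 L/h × 8.2 mg/L = 98.40 mg/h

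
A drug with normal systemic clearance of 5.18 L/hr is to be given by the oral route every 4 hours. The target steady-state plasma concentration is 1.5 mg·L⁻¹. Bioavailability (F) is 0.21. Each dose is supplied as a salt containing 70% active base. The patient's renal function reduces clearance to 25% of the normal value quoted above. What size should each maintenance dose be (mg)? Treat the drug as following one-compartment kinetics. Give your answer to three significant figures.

52.9 mg

Patient clearance = 0.25 × 5.180 = 1.295 L/h
At steady state, dose per interval replaces the amount cleared in that interval: F·S·D/τ = CL·Css.
D = CL × Css × τ / F / S = 1.295 × 1.5 × 4 / 0.21 / 0.7 = 52.86 mg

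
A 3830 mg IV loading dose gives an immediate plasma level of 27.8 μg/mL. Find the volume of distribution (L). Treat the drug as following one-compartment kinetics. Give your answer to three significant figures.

Immediately after an IV bolus, C₀ = Dose / Vd, so Vd = Dose / C₀.
Vd = 3830 / 27.8 = 137.8 L

138 L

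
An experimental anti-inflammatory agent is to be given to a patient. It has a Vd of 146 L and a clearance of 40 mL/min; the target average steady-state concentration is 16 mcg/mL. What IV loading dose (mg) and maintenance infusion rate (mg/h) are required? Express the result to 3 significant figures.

Loading dose = Vd × C = 146.0 × 16 = 2336 mg
CL = 40 mL/min = 40 × 0.06 = 2.400 L/h
Infusion rate = 2.400 L/h × 16 mg/L = 38.40 mg/h

(a) 2340 mg; (b) 38.4 mg/h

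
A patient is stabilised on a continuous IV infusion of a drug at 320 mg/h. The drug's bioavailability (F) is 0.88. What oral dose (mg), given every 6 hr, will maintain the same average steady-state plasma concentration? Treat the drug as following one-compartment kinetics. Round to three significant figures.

2180 mg

To maintain the same Css, the systemic dosing rate must be unchanged: F·D/τ = infusion rate.
D = rate × τ / F = 320 × 6 / 0.88 = 2182 mg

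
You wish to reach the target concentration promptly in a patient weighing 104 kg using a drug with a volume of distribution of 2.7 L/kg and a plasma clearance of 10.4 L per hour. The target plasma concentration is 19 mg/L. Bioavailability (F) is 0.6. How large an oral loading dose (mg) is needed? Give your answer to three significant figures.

8890 mg

Total Vd = 2.7 × 104 = 280.8 L
LD = Vd × C / F = 280.8 × 19.00 / 0.6 = 8892 mg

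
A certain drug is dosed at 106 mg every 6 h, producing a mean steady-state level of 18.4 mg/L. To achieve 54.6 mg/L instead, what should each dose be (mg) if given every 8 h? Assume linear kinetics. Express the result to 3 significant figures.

419 mg

For first-order elimination, Css ∝ F·D/(CL·τ); F and CL are unchanged, so Css ∝ D/τ.
D₂ = D₁ × (Css,target / Css,current) × (τ₂/τ₁) = 106 × (54.6/18.4) × (8/6) = 419.4 mg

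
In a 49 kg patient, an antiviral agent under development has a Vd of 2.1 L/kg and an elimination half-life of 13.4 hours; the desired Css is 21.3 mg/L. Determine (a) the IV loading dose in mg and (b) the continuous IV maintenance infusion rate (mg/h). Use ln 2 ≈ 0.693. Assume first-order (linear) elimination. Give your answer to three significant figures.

(a) 2190 mg; (b) 113 mg/h

Vd = 2.1 L/kg × 49 kg = 102.9 L
LD = Vd × C = 102.9 × 21.3 = 2192 mg
CL = 0.693 × Vd / t½ = 0.693 × 102.9 / 13.4 = 5.322 L/h
Infusion rate = CL × Css = 5.322 × 21.3 = 113.4 mg/h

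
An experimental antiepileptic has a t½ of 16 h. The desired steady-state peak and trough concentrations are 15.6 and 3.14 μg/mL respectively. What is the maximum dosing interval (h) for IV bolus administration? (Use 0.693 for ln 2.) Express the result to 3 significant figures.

37.0 h

k = 0.693 / t½ = 0.693 / 16 = 0.04331 h⁻¹
Between IV bolus doses, concentration decays as C = C₀·e^(−kτ), so C_peak/C_trough = e^(kτ).
τ_max = ln(C_peak/C_trough) / k = ln(15.6/3.14) / 0.04331 = 1.603 / 0.04331 = 37.01 h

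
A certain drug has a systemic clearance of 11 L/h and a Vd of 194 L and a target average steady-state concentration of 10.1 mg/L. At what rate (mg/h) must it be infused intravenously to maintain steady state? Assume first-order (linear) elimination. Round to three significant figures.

111 mg/h

Infusion rate = CL · Css = 11.00 L/h × 10.1 mg/L = 111.1 mg/h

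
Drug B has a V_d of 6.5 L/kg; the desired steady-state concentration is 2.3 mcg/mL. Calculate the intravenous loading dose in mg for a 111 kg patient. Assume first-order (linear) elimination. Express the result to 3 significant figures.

1660 mg

Vd(total) = 111 kg × 6.5 L/kg = 721.5 L
LD = Vd × C = 721.5 × 2.300 = 1659 mg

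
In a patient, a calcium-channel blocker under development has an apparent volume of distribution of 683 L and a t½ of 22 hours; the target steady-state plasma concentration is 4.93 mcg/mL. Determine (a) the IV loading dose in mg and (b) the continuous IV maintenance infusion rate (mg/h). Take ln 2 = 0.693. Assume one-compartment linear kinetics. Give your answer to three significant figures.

(a) 3370 mg; (b) 106 mg/h

LD = Vd × C = 683.0 × 4.93 = 3367 mg
CL = 0.693 × Vd / t½ = 0.693 × 683.0 / 22 = 21.51 L/h
Infusion rate = CL × Css = 21.51 × 4.93 = 106.0 mg/h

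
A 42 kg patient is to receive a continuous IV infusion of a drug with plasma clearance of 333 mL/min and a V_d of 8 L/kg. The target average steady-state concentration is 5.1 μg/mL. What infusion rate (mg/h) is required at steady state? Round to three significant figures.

CL = 333 mL/min × 60/1000 = 19.98 L/h
R₀ = 19.98 × 5.1 = 101.9 mg/h

102 mg/h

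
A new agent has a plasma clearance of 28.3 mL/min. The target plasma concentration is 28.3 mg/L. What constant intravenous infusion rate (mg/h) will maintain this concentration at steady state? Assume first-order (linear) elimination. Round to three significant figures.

48.1 mg/h

CL = 28.3 mL/min × 60/1000 = 1.698 L/h
Rate = CL × Css = 1.698 × 28.3 = 48.05 mg/h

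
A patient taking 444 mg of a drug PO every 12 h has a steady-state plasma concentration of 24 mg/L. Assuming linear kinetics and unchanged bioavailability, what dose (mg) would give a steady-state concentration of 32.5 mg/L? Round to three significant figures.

With linear kinetics, Css is proportional to dose rate (D/τ) at fixed clearance.
D₂ = D₁ × (Css,target / Css,current) = 444 × 32.5/24 = 601.3 mg

601 mg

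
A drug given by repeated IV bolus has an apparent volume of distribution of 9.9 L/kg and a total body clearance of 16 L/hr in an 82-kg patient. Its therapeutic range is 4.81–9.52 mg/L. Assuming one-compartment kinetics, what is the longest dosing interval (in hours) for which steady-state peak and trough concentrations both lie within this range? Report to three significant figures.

Total Vd = 9.9 × 82 = 811.8 L
k = CL / Vd = 16.00 / 811.8 = 0.01971 h⁻¹
Between IV bolus doses, concentration decays as C = C₀·e^(−kτ), so C_peak/C_trough = e^(kτ).
τ_max = ln(C_peak/C_trough) / k = ln(9.52/4.81) / 0.01971 = 0.6827 / 0.01971 = 34.64 h

34.6 h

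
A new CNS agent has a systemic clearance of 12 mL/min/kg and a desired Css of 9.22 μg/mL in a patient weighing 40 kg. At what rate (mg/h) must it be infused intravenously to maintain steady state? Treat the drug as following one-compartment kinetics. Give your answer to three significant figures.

266 mg/h

CL = 12 mL/min/kg × 40 kg = 480.0 mL/min = 480.0 × 60/1000 = 28.80 L/h
Rate = CL × Css = 28.80 × 9.22 = 265.5 mg/h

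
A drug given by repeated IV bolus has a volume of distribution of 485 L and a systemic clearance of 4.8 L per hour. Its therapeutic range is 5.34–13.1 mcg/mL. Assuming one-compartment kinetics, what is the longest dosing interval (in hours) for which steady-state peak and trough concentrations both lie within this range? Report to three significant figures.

90.7 h

k = CL / Vd = 4.800 / 485.0 = 0.009897 h⁻¹
Between IV bolus doses, concentration decays as C = C₀·e^(−kτ), so C_peak/C_trough = e^(kτ).
τ_max = ln(C_peak/C_trough) / k = ln(13.1/5.34) / 0.009897 = 0.8974 / 0.009897 = 90.67 h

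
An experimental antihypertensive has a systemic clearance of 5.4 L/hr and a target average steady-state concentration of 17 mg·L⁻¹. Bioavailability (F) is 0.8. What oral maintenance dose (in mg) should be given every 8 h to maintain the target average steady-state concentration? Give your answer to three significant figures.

918 mg

At steady state, dose per interval replaces the amount cleared in that interval: F·D/τ = CL·Css.
D = CL × Css × τ / F = 5.400 × 17 × 8 / 0.8 = 918.0 mg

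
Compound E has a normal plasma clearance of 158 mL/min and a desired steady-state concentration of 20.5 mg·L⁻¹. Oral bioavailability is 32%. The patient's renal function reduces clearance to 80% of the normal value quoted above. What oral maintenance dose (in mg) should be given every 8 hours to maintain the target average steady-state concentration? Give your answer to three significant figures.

CL = 158 mL/min = 158 × 0.06 = 9.480 L/h
Patient clearance = 0.8 × 9.480 = 7.584 L/h
D = CL × Css × τ / F = 7.584 × 20.5 × 8 / 0.32 = 3887 mg

3890 mg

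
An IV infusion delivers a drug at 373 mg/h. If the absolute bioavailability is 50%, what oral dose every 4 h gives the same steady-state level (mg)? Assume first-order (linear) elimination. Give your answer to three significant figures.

2980 mg

To maintain the same Css, the systemic dosing rate must be unchanged: F·D/τ = infusion rate.
D = rate × τ / F = 373 × 4 / 0.5 = 2984 mg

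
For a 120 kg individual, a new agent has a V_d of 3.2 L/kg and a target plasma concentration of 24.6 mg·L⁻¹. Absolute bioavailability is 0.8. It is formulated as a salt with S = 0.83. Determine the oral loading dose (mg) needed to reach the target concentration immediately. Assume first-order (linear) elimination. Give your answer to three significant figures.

14200 mg

Total Vd = 3.2 × 120 = 384.0 L
LD = Vd × C / F / S = 384.0 × 24.60 / 0.8 / 0.83 = 14230 mg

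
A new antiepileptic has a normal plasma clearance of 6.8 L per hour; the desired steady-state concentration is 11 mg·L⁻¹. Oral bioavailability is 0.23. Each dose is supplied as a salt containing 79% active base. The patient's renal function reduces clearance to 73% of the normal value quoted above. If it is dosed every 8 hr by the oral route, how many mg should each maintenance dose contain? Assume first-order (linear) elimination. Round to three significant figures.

Patient clearance = 0.73 × 6.800 = 4.964 L/h
D = CL × Css × τ / F / S = 4.964 × 11 × 8 / 0.23 / 0.79 = 2404 mg

2400 mg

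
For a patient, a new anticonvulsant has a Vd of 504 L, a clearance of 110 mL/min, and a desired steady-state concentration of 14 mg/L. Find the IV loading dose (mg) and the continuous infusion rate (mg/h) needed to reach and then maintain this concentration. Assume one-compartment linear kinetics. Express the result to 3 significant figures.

(a) 7060 mg; (b) 92.4 mg/h

LD = Vd · C_target = 504.0 × 14 = 7056 mg
Convert clearance: 110 mL/min × 60 min/h ÷ 1000 mL/L = 6.600 L/h
Maintenance infusion rate = CL × Css = 6.600 × 14 = 92.40 mg/h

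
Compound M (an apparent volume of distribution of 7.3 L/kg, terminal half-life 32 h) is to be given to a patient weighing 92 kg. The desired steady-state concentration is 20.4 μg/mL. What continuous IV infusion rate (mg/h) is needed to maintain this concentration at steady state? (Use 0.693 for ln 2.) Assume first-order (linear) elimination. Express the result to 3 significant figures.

297 mg/h

Vd = 7.3 L/kg × 92 kg = 671.6 L
CL = ln 2 · Vd / t½ = 0.693 × 671.6 / 32 = 14.54 L/h
Infusion rate = CL × Css = 14.54 × 20.4 = 296.6 mg/h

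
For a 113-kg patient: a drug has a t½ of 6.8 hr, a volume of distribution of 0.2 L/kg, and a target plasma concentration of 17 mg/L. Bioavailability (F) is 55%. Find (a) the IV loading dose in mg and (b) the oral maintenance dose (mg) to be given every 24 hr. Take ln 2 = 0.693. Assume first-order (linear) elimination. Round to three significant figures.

Total Vd = 0.2 × 113 = 22.60 L
LD = Vd × C = 22.60 × 17 = 384.2 mg
CL = 0.693 × Vd / t½ = 0.693 × 22.60 / 6.8 = 2.303 L/h
D = CL × Css × τ / F = 2.303 × 17 × 24 / 0.55 = 1708 mg

(a) 384 mg; (b) 1710 mg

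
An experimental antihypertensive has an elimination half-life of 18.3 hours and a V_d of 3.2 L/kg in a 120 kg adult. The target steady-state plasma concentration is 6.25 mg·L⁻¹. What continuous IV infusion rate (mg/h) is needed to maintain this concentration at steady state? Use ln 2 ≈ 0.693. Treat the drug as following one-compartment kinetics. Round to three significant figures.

Total Vd = 3.2 × 120 = 384.0 L
CL = 0.693 × Vd / t½ = 0.693 × 384.0 / 18.3 = 14.54 L/h
Infusion rate = CL × Css = 14.54 × 6.25 = 90.88 mg/h

90.9 mg/h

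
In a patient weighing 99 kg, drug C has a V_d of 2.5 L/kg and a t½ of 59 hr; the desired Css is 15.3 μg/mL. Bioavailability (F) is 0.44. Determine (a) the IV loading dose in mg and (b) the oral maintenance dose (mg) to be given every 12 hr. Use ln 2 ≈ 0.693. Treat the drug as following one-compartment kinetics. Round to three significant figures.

Vd = 2.5 L/kg × 99 kg = 247.5 L
LD = Vd × C = 247.5 × 15.3 = 3787 mg
CL = 0.693 × Vd / t½ = 0.693 × 247.5 / 59 = 2.907 L/h
D = CL × Css × τ / F = 2.907 × 15.3 × 12 / 0.44 = 1213 mg

(a) 3790 mg; (b) 1210 mg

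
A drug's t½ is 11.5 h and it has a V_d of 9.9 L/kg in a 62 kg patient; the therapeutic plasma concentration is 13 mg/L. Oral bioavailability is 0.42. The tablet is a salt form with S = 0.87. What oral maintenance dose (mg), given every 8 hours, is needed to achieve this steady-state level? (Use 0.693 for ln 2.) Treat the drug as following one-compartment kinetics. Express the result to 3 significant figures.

Vd = 9.9 L/kg × 62 kg = 613.8 L
CL = ln 2 · Vd / t½ = 0.693 × 613.8 / 11.5 = 36.99 L/h
D = CL × Css × τ / F / S = 36.99 × 13 × 8 / 0.42 / 0.87 = 10530 mg

10500 mg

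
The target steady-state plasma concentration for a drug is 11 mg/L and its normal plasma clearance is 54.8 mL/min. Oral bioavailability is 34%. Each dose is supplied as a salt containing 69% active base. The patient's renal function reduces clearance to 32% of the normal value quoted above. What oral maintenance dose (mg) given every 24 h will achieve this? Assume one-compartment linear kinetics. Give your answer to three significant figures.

1180 mg

CL = 54.8 mL/min × 60/1000 = 3.288 L/h
Patient clearance = 0.32 × 3.288 = 1.052 L/h
D = CL × Css × τ / F / S = 1.052 × 11 × 24 / 0.34 / 0.69 = 1184 mg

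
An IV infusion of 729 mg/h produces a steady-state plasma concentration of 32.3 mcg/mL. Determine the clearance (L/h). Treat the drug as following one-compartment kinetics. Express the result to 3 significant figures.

At steady state, infusion rate = CL × Css, so CL = rate / Css.
CL = 729 / 32.3 = 22.57 L/h

22.6 L/h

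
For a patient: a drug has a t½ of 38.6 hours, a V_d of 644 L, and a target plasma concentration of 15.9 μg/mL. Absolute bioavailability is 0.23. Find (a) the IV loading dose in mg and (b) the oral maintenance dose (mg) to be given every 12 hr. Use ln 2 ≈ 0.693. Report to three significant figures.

LD = Vd × C = 644.0 × 15.9 = 10240 mg
CL = 0.693 × Vd / t½ = 0.693 × 644.0 / 38.6 = 11.56 L/h
D = CL × Css × τ / F = 11.56 × 15.9 × 12 / 0.23 = 9590 mg

(a) 10200 mg; (b) 9590 mg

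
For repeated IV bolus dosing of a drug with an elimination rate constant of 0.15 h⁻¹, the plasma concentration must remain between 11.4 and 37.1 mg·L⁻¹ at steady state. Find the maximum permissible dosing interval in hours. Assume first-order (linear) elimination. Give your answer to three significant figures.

7.87 h

Between IV bolus doses, concentration decays as C = C₀·e^(−kτ), so C_peak/C_trough = e^(kτ).
τ_max = ln(C_peak/C_trough) / k = ln(37.1/11.4) / 0.1500 = 1.180 / 0.1500 = 7.867 h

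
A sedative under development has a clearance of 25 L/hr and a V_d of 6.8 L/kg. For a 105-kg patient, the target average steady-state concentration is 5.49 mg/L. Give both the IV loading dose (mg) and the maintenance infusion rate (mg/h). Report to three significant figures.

Vd = 6.8 L/kg × 105 kg = 714.0 L
Loading dose = Vd × C = 714.0 × 5.49 = 3920 mg
Maintenance: replace elimination → rate = CL × Css = 25.00 × 5.49 = 137.3 mg/h

(a) 3920 mg; (b) 137 mg/h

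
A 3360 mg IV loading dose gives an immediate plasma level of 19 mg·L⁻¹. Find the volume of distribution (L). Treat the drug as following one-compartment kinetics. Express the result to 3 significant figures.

Immediately after an IV bolus, C₀ = Dose / Vd, so Vd = Dose / C₀.
Vd = 3360 / 19 = 176.8 L

177 L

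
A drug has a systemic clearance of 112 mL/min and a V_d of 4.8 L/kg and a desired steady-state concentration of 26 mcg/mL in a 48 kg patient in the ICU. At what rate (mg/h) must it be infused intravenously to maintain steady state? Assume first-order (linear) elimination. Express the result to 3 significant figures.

CL = 112 mL/min × 60/1000 = 6.720 L/h
At steady state, infusion rate equals elimination rate: rate in = CL × Css.
Rate = CL × Css = 6.720 × 26 = 174.7 mg/h

175 mg/h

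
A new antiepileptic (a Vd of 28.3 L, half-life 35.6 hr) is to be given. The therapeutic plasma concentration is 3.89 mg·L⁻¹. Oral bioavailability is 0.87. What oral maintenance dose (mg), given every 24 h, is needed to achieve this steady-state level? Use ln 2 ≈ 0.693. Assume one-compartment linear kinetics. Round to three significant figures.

CL = ln 2 · Vd / t½ = 0.693 × 28.30 / 35.6 = 0.5509 L/h
D = CL × Css × τ / F = 0.5509 × 3.89 × 24 / 0.87 = 59.12 mg

59.1 mg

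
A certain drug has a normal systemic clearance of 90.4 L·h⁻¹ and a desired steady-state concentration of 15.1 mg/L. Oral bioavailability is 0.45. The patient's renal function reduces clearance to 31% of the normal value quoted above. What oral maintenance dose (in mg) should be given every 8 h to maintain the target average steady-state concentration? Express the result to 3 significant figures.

Patient clearance = 0.31 × 90.40 = 28.02 L/h
D = CL × Css × τ / F = 28.02 × 15.1 × 8 / 0.45 = 7522 mg

7520 mg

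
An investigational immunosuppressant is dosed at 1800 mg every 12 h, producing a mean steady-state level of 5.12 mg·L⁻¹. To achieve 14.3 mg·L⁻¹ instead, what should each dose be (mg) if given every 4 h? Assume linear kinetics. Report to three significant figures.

For first-order elimination, Css ∝ F·D/(CL·τ); F and CL are unchanged, so Css ∝ D/τ.
D₂ = D₁ × (Css,target / Css,current) × (τ₂/τ₁) = 1800 × (14.3/5.12) × (4/12) = 1676 mg

1680 mg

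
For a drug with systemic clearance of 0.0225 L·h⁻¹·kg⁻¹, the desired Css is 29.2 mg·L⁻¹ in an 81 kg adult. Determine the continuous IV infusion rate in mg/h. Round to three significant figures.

53.2 mg/h

CL = 0.0225 L·h⁻¹·kg⁻¹ × 81 kg = 1.823 L/h
Rate = CL × Css = 1.823 × 29.2 = 53.23 mg/h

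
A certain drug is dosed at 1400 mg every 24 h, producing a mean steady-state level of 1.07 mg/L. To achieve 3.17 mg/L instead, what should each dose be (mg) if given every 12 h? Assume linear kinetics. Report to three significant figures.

With linear kinetics, Css is proportional to dose rate (D/τ) at fixed clearance.
D₂ = D₁ × (Css,target / Css,current) × (τ₂/τ₁) = 1400 × (3.17/1.07) × (12/24) = 2074 mg

2070 mg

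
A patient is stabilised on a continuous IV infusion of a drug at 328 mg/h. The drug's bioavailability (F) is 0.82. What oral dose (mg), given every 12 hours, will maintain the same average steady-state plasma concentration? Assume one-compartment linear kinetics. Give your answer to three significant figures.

4800 mg

To maintain the same Css, the systemic dosing rate must be unchanged: F·D/τ = infusion rate.
D = rate × τ / F = 328 × 12 / 0.82 = 4800 mg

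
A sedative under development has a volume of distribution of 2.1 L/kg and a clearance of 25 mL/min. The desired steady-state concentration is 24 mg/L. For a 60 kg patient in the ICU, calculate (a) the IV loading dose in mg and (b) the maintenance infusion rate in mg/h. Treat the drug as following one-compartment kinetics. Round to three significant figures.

Vd = 2.1 L/kg × 60 kg = 126.0 L
Loading: fill Vd to C_target → 126.0 L × 24 mg/L = 3024 mg
Convert clearance: 25 mL/min × 60 min/h ÷ 1000 mL/L = 1.500 L/h
Infusion rate = 1.500 L/h × 24 mg/L = 36.00 mg/h

(a) 3020 mg; (b) 36.0 mg/h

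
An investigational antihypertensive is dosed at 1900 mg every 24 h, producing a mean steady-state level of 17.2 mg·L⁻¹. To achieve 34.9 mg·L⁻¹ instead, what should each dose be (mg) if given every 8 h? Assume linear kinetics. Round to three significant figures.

For first-order elimination, Css ∝ F·D/(CL·τ); F and CL are unchanged, so Css ∝ D/τ.
D₂ = D₁ × (Css,target / Css,current) × (τ₂/τ₁) = 1900 × (34.9/17.2) × (8/24) = 1285 mg

1290 mg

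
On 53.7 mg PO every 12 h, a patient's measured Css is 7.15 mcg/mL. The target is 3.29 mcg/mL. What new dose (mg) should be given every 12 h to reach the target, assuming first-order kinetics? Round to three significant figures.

With linear kinetics, Css is proportional to dose rate (D/τ) at fixed clearance.
D₂ = D₁ × (Css,target / Css,current) = 53.7 × 3.29/7.15 = 24.71 mg

24.7 mg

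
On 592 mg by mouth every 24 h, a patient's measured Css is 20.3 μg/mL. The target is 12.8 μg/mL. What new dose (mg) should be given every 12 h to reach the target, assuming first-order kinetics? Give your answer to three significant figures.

For first-order elimination, Css ∝ F·D/(CL·τ); F and CL are unchanged, so Css ∝ D/τ.
D₂ = D₁ × (Css,target / Css,current) × (τ₂/τ₁) = 592 × (12.8/20.3) × (12/24) = 186.6 mg

187 mg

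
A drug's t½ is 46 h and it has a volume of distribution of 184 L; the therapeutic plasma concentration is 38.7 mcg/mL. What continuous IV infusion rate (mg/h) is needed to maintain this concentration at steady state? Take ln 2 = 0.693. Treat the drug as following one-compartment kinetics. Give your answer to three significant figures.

107 mg/h

CL = 0.693 × Vd / t½ = 0.693 × 184.0 / 46 = 2.772 L/h
Infusion rate = CL × Css = 2.772 × 38.7 = 107.3 mg/h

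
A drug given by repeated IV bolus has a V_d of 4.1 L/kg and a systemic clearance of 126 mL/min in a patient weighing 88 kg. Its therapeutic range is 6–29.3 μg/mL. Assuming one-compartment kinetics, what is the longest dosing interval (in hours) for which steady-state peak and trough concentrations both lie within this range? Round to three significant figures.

Total Vd = 4.1 × 88 = 360.8 L
CL = 126 mL/min = 126 × 0.06 = 7.560 L/h
k = CL / Vd = 7.560 / 360.8 = 0.02095 h⁻¹
Between IV bolus doses, concentration decays as C = C₀·e^(−kτ), so C_peak/C_trough = e^(kτ).
τ_max = ln(C_peak/C_trough) / k = ln(29.3/6) / 0.02095 = 1.586 / 0.02095 = 75.70 h

75.7 h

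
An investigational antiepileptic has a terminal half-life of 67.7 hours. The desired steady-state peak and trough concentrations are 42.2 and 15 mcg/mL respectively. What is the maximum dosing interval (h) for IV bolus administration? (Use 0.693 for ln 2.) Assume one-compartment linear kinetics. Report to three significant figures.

101 h

k = 0.693 / t½ = 0.693 / 67.7 = 0.01024 h⁻¹
Between IV bolus doses, concentration decays as C = C₀·e^(−kτ), so C_peak/C_trough = e^(kτ).
τ_max = ln(C_peak/C_trough) / k = ln(42.2/15) / 0.01024 = 1.034 / 0.01024 = 101.0 h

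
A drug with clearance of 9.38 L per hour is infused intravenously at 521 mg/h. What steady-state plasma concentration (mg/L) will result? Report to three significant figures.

55.5 mg/L

Css = rate / CL = 521 / 9.380 = 55.54 mg/L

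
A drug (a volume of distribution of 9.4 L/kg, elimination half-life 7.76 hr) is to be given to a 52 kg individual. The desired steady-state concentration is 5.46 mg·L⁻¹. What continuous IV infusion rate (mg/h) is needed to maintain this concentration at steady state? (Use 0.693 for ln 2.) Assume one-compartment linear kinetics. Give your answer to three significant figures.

Vd = 9.4 L/kg × 52 kg = 488.8 L
CL = ln 2 · Vd / t½ = 0.693 × 488.8 / 7.76 = 43.65 L/h
Infusion rate = CL × Css = 43.65 × 5.46 = 238.3 mg/h

238 mg/h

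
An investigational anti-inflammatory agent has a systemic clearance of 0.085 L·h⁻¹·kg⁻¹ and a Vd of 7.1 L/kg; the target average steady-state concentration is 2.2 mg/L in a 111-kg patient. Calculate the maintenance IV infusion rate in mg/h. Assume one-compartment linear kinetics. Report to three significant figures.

20.8 mg/h

CL = 0.085 L·h⁻¹·kg⁻¹ × 111 kg = 9.435 L/h
Infusion rate = CL · Css = 9.435 L/h × 2.2 mg/L = 20.76 mg/h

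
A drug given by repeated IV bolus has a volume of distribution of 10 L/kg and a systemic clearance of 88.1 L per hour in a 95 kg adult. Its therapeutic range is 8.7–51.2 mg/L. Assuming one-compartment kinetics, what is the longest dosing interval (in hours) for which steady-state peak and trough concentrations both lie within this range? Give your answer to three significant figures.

19.1 h

Total Vd = 10 × 95 = 950.0 L
k = CL / Vd = 88.10 / 950.0 = 0.09274 h⁻¹
Between IV bolus doses, concentration decays as C = C₀·e^(−kτ), so C_peak/C_trough = e^(kτ).
τ_max = ln(C_peak/C_trough) / k = ln(51.2/8.7) / 0.09274 = 1.772 / 0.09274 = 19.11 h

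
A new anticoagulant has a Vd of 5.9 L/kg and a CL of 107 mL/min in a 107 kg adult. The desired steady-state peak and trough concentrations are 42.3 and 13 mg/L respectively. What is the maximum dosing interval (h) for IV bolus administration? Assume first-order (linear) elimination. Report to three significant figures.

116 h

Vd = 5.9 L/kg × 107 kg = 631.3 L
CL = 107 mL/min = 107 × 0.06 = 6.420 L/h
k = CL / Vd = 6.420 / 631.3 = 0.01017 h⁻¹
Between IV bolus doses, concentration decays as C = C₀·e^(−kτ), so C_peak/C_trough = e^(kτ).
τ_max = ln(C_peak/C_trough) / k = ln(42.3/13) / 0.01017 = 1.180 / 0.01017 = 116.0 h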